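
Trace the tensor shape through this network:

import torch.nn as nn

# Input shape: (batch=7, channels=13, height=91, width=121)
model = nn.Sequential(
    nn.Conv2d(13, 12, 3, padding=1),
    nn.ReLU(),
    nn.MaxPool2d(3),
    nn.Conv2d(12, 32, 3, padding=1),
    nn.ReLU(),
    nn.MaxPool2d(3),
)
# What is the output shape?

Input shape: (7, 13, 91, 121)
  -> after first Conv2d: (7, 12, 91, 121)
  -> after first MaxPool2d: (7, 12, 30, 40)
  -> after second Conv2d: (7, 32, 30, 40)
Output shape: (7, 32, 10, 13)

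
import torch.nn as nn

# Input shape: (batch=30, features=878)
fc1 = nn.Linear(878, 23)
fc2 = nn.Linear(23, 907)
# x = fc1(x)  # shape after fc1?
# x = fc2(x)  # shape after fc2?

Input shape: (30, 878)
  -> after fc1: (30, 23)
Output shape: (30, 907)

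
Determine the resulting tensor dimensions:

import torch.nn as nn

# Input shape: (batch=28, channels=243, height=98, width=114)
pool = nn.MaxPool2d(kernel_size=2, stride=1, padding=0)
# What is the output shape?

Input shape: (28, 243, 98, 114)
Output shape: (28, 243, 97, 113)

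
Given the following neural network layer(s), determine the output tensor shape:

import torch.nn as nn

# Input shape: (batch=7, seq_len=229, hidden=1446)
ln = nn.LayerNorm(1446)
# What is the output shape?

Input shape: (7, 229, 1446)
Output shape: (7, 229, 1446)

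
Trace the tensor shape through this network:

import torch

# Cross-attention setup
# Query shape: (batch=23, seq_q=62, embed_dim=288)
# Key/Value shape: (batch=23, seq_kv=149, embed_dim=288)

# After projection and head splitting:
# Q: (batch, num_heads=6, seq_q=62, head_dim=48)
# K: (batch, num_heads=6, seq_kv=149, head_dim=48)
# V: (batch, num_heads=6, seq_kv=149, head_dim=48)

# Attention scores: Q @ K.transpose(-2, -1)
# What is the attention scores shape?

Input shape: (23, 62, 288)
Output shape: (23, 6, 62, 149)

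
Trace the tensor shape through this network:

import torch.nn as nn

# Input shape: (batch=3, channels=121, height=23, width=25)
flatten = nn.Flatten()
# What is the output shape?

Input shape: (3, 121, 23, 25)
Output shape: (3, 69575)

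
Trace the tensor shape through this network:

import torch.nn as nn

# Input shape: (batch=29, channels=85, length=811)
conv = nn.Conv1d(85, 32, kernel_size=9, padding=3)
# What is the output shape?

Input shape: (29, 85, 811)
Output shape: (29, 32, 809)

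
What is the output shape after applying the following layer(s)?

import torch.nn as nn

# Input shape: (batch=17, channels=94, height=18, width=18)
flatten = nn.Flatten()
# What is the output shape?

Input shape: (17, 94, 18, 18)
Output shape: (17, 30456)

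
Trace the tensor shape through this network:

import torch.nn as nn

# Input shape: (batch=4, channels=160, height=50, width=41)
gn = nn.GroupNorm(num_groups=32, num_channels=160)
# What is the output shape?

Input shape: (4, 160, 50, 41)
Output shape: (4, 160, 50, 41)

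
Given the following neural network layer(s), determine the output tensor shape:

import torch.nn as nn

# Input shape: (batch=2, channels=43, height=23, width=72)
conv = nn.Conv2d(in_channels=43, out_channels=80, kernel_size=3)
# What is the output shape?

Input shape: (2, 43, 23, 72)
Output shape: (2, 80, 21, 70)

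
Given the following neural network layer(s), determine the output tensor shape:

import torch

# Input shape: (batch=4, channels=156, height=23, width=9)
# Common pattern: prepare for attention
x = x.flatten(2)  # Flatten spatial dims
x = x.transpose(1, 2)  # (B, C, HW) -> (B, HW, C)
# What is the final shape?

Input shape: (4, 156, 23, 9)
  -> after flatten(2): (4, 156, 207)
Output shape: (4, 207, 156)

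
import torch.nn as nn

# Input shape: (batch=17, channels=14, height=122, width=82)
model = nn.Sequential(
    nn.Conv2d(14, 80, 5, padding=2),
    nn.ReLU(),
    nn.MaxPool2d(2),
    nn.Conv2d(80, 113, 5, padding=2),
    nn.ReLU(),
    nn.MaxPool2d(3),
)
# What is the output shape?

Input shape: (17, 14, 122, 82)
  -> after first Conv2d: (17, 80, 122, 82)
  -> after first MaxPool2d: (17, 80, 61, 41)
  -> after second Conv2d: (17, 113, 61, 41)
Output shape: (17, 113, 20, 13)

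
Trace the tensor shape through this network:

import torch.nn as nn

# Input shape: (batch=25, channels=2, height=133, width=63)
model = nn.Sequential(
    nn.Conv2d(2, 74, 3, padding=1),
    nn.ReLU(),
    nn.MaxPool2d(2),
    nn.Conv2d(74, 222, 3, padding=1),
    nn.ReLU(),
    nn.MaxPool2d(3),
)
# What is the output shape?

Input shape: (25, 2, 133, 63)
  -> after first Conv2d: (25, 74, 133, 63)
  -> after first MaxPool2d: (25, 74, 66, 31)
  -> after second Conv2d: (25, 222, 66, 31)
Output shape: (25, 222, 22, 10)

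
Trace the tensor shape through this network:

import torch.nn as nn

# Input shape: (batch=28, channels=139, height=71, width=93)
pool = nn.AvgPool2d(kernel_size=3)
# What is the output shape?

Input shape: (28, 139, 71, 93)
Output shape: (28, 139, 23, 31)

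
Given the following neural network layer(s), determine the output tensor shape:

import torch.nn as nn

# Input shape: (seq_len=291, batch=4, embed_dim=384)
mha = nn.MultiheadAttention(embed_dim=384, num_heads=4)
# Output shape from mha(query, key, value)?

Input shape: (291, 4, 384)
Output shape: (291, 4, 384)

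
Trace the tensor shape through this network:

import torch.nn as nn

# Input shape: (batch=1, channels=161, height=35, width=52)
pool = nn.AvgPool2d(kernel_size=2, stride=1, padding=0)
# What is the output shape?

Input shape: (1, 161, 35, 52)
Output shape: (1, 161, 34, 51)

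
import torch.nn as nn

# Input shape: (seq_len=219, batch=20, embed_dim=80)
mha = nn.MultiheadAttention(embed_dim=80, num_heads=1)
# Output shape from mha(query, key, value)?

Input shape: (219, 20, 80)
Output shape: (219, 20, 80)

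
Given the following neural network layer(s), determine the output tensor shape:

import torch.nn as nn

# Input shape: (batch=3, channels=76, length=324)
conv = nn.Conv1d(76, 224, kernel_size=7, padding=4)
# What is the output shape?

Input shape: (3, 76, 324)
Output shape: (3, 224, 326)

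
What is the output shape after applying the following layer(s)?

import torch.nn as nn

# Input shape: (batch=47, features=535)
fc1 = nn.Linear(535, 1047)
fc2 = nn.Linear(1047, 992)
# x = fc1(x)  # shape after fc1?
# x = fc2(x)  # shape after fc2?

Input shape: (47, 535)
  -> after fc1: (47, 1047)
Output shape: (47, 992)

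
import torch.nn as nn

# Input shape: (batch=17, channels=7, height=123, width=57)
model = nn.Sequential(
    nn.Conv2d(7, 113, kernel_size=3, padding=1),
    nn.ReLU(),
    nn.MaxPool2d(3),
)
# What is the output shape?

Input shape: (17, 7, 123, 57)
  -> after Conv2d: (17, 113, 123, 57)
  -> after ReLU: (17, 113, 123, 57)
Output shape: (17, 113, 41, 19)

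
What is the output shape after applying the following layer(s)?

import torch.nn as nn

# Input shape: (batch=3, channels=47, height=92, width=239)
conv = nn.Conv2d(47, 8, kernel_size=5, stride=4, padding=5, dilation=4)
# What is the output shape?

Input shape: (3, 47, 92, 239)
Output shape: (3, 8, 22, 59)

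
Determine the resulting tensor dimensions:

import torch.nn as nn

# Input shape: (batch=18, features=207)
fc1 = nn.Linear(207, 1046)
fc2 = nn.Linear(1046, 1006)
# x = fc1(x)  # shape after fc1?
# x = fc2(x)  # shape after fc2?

Input shape: (18, 207)
  -> after fc1: (18, 1046)
Output shape: (18, 1006)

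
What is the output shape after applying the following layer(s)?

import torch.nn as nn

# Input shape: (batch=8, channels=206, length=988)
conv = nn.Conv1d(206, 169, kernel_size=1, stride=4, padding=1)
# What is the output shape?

Input shape: (8, 206, 988)
Output shape: (8, 169, 248)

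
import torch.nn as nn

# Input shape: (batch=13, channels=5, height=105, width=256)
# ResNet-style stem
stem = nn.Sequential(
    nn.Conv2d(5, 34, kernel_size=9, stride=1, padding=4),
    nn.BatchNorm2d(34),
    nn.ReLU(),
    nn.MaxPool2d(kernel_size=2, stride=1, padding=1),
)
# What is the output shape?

Input shape: (13, 5, 105, 256)
  -> after Conv2d 9x9 stride=1: (13, 34, 105, 256)
Output shape: (13, 34, 106, 257)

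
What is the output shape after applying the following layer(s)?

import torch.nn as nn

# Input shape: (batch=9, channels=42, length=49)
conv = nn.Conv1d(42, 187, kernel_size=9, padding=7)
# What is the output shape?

Input shape: (9, 42, 49)
Output shape: (9, 187, 55)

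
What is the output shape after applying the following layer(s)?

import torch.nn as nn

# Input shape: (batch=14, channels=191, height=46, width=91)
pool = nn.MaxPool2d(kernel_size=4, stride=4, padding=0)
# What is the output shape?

Input shape: (14, 191, 46, 91)
Output shape: (14, 191, 11, 22)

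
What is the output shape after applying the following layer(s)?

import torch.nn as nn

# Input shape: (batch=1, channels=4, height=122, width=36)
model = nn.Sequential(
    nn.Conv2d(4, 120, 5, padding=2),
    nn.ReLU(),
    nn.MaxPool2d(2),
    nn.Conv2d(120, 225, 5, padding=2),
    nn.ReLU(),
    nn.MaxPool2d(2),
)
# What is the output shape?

Input shape: (1, 4, 122, 36)
  -> after first Conv2d: (1, 120, 122, 36)
  -> after first MaxPool2d: (1, 120, 61, 18)
  -> after second Conv2d: (1, 225, 61, 18)
Output shape: (1, 225, 30, 9)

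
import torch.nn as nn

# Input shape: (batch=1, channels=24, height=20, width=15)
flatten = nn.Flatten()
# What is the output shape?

Input shape: (1, 24, 20, 15)
Output shape: (1, 7200)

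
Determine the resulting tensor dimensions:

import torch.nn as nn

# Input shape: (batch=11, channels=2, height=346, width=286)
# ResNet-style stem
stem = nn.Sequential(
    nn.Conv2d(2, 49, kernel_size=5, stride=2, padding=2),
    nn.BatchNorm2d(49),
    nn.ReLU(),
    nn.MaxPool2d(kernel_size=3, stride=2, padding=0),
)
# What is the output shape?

Input shape: (11, 2, 346, 286)
  -> after Conv2d 5x5 stride=2: (11, 49, 173, 143)
Output shape: (11, 49, 86, 71)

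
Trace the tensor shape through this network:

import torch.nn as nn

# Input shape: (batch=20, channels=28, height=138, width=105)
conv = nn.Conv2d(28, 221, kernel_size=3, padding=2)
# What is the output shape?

Input shape: (20, 28, 138, 105)
Output shape: (20, 221, 140, 107)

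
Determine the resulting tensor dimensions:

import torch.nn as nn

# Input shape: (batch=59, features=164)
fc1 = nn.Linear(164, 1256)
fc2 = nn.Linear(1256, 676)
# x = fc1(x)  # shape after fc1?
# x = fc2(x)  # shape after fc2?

Input shape: (59, 164)
  -> after fc1: (59, 1256)
Output shape: (59, 676)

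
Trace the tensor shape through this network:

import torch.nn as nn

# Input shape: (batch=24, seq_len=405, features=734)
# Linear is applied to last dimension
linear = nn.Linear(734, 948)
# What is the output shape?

Input shape: (24, 405, 734)
Output shape: (24, 405, 948)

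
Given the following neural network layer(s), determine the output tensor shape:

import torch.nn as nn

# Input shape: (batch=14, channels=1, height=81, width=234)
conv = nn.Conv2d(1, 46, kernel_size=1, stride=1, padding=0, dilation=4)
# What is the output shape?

Input shape: (14, 1, 81, 234)
Output shape: (14, 46, 81, 234)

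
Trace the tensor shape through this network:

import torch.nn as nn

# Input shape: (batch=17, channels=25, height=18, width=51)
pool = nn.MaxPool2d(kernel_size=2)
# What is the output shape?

Input shape: (17, 25, 18, 51)
Output shape: (17, 25, 9, 25)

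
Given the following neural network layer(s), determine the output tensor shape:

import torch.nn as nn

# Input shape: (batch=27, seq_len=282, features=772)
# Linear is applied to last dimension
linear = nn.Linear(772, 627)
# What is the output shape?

Input shape: (27, 282, 772)
Output shape: (27, 282, 627)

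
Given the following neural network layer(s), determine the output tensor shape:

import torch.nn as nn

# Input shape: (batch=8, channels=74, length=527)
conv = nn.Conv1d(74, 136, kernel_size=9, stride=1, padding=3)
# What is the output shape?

Input shape: (8, 74, 527)
Output shape: (8, 136, 525)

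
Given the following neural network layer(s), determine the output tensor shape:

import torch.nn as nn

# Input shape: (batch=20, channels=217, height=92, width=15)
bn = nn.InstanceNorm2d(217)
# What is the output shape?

Input shape: (20, 217, 92, 15)
Output shape: (20, 217, 92, 15)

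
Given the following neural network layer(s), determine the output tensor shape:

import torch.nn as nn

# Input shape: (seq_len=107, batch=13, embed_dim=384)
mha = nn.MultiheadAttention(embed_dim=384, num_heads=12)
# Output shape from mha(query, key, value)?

Input shape: (107, 13, 384)
Output shape: (107, 13, 384)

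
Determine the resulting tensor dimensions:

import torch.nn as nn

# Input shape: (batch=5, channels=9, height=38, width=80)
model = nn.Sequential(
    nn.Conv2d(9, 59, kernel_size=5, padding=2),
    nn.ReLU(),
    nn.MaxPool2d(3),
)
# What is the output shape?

Input shape: (5, 9, 38, 80)
  -> after Conv2d: (5, 59, 38, 80)
  -> after ReLU: (5, 59, 38, 80)
Output shape: (5, 59, 12, 26)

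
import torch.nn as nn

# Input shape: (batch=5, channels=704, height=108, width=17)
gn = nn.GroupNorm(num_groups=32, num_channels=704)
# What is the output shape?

Input shape: (5, 704, 108, 17)
Output shape: (5, 704, 108, 17)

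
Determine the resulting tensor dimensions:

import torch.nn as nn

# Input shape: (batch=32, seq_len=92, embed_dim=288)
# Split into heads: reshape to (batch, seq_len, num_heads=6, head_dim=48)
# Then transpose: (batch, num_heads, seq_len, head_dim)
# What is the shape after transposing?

Input shape: (32, 92, 288)
  -> after reshape: (32, 92, 6, 48)
Output shape: (32, 6, 92, 48)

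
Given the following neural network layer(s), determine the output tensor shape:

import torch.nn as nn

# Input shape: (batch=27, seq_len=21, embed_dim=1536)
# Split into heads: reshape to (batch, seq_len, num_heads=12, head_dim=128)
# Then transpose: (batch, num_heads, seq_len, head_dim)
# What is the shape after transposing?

Input shape: (27, 21, 1536)
  -> after reshape: (27, 21, 12, 128)
Output shape: (27, 12, 21, 128)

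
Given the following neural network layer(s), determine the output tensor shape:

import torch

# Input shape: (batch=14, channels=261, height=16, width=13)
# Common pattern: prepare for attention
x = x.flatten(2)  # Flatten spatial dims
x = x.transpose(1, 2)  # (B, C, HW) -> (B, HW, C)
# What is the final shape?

Input shape: (14, 261, 16, 13)
  -> after flatten(2): (14, 261, 208)
Output shape: (14, 208, 261)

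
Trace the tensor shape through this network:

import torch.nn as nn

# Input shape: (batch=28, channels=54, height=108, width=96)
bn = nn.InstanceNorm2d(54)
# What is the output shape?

Input shape: (28, 54, 108, 96)
Output shape: (28, 54, 108, 96)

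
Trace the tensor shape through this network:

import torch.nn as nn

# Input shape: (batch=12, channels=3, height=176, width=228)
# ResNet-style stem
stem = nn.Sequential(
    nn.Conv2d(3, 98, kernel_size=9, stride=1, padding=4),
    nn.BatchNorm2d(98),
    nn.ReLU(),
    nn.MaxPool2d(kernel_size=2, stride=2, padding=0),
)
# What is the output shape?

Input shape: (12, 3, 176, 228)
  -> after Conv2d 9x9 stride=1: (12, 98, 176, 228)
Output shape: (12, 98, 88, 114)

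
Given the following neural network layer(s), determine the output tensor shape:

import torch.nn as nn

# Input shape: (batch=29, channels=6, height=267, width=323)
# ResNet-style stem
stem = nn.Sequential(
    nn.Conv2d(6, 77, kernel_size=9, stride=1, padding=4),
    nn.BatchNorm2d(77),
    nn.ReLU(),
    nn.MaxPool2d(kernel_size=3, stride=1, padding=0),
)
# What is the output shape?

Input shape: (29, 6, 267, 323)
  -> after Conv2d 9x9 stride=1: (29, 77, 267, 323)
Output shape: (29, 77, 265, 321)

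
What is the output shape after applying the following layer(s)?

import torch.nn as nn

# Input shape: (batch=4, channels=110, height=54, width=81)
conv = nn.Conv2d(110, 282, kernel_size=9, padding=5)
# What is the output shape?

Input shape: (4, 110, 54, 81)
Output shape: (4, 282, 56, 83)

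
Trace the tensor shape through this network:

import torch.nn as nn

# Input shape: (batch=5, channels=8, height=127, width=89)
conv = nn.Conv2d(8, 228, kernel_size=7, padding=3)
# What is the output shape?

Input shape: (5, 8, 127, 89)
Output shape: (5, 228, 127, 89)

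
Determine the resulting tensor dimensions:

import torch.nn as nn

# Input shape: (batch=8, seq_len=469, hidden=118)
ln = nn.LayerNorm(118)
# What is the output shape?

Input shape: (8, 469, 118)
Output shape: (8, 469, 118)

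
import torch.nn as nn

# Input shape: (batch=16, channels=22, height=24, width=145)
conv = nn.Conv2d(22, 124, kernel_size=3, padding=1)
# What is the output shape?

Input shape: (16, 22, 24, 145)
Output shape: (16, 124, 24, 145)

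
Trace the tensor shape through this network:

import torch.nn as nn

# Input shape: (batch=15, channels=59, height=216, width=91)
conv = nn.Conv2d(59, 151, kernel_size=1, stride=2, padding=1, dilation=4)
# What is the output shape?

Input shape: (15, 59, 216, 91)
Output shape: (15, 151, 109, 47)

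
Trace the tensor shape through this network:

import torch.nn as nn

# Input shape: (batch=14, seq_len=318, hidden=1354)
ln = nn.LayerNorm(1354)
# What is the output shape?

Input shape: (14, 318, 1354)
Output shape: (14, 318, 1354)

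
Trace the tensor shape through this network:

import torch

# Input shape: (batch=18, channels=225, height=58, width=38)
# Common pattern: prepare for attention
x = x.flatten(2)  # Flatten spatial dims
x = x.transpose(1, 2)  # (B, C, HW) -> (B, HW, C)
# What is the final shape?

Input shape: (18, 225, 58, 38)
  -> after flatten(2): (18, 225, 2204)
Output shape: (18, 2204, 225)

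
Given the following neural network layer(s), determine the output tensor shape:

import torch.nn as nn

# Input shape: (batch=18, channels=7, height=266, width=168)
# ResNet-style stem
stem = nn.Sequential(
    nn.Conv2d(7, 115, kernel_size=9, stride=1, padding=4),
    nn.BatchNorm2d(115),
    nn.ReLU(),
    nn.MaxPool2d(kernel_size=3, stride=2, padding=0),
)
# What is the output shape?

Input shape: (18, 7, 266, 168)
  -> after Conv2d 9x9 stride=1: (18, 115, 266, 168)
Output shape: (18, 115, 132, 83)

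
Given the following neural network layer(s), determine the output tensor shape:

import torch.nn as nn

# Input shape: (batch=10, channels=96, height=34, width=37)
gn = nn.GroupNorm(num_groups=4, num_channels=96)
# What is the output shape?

Input shape: (10, 96, 34, 37)
Output shape: (10, 96, 34, 37)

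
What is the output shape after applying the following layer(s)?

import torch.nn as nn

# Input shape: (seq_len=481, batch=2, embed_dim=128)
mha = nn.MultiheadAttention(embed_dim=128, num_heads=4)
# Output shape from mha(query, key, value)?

Input shape: (481, 2, 128)
Output shape: (481, 2, 128)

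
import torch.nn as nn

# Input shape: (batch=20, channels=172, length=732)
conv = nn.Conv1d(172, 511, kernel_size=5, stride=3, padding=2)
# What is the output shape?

Input shape: (20, 172, 732)
Output shape: (20, 511, 244)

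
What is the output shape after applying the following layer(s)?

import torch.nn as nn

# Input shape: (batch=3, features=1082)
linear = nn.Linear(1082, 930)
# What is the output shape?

Input shape: (3, 1082)
Output shape: (3, 930)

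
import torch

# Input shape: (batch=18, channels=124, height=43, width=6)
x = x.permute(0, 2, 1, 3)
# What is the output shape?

Input shape: (18, 124, 43, 6)
Output shape: (18, 43, 124, 6)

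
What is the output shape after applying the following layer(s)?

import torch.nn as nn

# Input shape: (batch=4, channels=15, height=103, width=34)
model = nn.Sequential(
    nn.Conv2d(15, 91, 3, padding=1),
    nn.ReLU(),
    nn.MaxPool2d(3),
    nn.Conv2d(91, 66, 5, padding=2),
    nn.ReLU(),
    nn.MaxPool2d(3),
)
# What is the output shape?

Input shape: (4, 15, 103, 34)
  -> after first Conv2d: (4, 91, 103, 34)
  -> after first MaxPool2d: (4, 91, 34, 11)
  -> after second Conv2d: (4, 66, 34, 11)
Output shape: (4, 66, 11, 3)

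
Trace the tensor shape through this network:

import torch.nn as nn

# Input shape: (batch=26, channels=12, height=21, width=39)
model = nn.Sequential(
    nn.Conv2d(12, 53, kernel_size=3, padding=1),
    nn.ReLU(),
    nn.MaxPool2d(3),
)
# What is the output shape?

Input shape: (26, 12, 21, 39)
  -> after Conv2d: (26, 53, 21, 39)
  -> after ReLU: (26, 53, 21, 39)
Output shape: (26, 53, 7, 13)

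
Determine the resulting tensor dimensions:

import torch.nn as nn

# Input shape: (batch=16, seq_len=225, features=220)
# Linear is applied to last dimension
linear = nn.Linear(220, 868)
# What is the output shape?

Input shape: (16, 225, 220)
Output shape: (16, 225, 868)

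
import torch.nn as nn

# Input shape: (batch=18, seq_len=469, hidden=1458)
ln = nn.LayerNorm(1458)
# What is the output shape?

Input shape: (18, 469, 1458)
Output shape: (18, 469, 1458)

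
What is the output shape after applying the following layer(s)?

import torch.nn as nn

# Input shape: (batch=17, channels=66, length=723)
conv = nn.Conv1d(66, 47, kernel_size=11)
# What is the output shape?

Input shape: (17, 66, 723)
Output shape: (17, 47, 713)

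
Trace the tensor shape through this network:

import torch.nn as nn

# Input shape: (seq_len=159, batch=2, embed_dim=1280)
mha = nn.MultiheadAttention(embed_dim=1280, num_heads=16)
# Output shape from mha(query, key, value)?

Input shape: (159, 2, 1280)
Output shape: (159, 2, 1280)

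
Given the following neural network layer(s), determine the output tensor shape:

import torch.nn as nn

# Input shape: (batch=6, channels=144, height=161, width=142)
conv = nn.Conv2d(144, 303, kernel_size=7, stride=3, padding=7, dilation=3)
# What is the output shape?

Input shape: (6, 144, 161, 142)
Output shape: (6, 303, 53, 46)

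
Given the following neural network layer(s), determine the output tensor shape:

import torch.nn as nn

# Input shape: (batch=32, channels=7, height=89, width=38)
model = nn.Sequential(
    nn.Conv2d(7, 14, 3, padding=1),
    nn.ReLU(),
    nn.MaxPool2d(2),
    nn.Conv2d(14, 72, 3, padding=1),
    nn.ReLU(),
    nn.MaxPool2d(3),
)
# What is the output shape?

Input shape: (32, 7, 89, 38)
  -> after first Conv2d: (32, 14, 89, 38)
  -> after first MaxPool2d: (32, 14, 44, 19)
  -> after second Conv2d: (32, 72, 44, 19)
Output shape: (32, 72, 14, 6)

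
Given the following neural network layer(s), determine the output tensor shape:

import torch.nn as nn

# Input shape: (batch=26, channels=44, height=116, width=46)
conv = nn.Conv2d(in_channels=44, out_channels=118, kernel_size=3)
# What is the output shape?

Input shape: (26, 44, 116, 46)
Output shape: (26, 118, 114, 44)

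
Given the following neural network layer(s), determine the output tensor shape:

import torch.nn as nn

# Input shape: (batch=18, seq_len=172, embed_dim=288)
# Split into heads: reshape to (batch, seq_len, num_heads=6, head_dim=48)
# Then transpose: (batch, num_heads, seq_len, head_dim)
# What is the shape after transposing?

Input shape: (18, 172, 288)
  -> after reshape: (18, 172, 6, 48)
Output shape: (18, 6, 172, 48)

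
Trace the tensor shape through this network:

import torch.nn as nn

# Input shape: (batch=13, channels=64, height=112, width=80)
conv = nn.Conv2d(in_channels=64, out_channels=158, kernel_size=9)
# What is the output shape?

Input shape: (13, 64, 112, 80)
Output shape: (13, 158, 104, 72)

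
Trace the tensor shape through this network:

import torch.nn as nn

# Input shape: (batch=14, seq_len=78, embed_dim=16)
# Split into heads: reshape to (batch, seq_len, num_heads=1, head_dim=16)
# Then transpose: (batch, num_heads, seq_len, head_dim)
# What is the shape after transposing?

Input shape: (14, 78, 16)
  -> after reshape: (14, 78, 1, 16)
Output shape: (14, 1, 78, 16)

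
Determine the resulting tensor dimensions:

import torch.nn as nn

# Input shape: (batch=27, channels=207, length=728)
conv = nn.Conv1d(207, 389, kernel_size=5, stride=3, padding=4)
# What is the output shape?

Input shape: (27, 207, 728)
Output shape: (27, 389, 244)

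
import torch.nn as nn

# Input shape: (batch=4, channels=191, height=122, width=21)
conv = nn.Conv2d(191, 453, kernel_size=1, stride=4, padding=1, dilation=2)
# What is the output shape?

Input shape: (4, 191, 122, 21)
Output shape: (4, 453, 31, 6)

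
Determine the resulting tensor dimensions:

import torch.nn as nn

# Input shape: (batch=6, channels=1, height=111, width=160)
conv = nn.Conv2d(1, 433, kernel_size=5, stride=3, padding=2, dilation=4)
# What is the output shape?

Input shape: (6, 1, 111, 160)
Output shape: (6, 433, 33, 50)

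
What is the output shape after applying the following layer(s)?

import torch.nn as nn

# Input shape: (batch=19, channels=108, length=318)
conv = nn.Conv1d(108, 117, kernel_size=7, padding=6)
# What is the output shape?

Input shape: (19, 108, 318)
Output shape: (19, 117, 324)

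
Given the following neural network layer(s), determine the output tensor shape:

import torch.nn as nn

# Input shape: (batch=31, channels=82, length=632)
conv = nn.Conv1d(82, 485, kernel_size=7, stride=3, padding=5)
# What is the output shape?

Input shape: (31, 82, 632)
Output shape: (31, 485, 212)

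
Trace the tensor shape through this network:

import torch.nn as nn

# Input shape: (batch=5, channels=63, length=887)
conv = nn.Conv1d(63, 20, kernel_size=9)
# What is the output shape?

Input shape: (5, 63, 887)
Output shape: (5, 20, 879)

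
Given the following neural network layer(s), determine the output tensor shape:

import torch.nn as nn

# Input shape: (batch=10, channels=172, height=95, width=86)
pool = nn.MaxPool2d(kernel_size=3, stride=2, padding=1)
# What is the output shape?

Input shape: (10, 172, 95, 86)
Output shape: (10, 172, 48, 43)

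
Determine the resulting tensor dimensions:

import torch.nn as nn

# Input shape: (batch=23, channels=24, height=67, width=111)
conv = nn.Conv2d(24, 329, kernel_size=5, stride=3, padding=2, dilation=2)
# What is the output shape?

Input shape: (23, 24, 67, 111)
Output shape: (23, 329, 21, 36)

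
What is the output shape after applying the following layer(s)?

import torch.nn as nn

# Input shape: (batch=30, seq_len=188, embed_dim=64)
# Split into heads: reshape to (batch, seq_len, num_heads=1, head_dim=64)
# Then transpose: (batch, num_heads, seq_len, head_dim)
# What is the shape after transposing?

Input shape: (30, 188, 64)
  -> after reshape: (30, 188, 1, 64)
Output shape: (30, 1, 188, 64)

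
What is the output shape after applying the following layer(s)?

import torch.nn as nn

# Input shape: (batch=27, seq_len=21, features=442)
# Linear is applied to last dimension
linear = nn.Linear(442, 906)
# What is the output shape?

Input shape: (27, 21, 442)
Output shape: (27, 21, 906)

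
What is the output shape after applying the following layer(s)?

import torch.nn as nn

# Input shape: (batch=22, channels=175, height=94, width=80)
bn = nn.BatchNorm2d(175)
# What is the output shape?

Input shape: (22, 175, 94, 80)
Output shape: (22, 175, 94, 80)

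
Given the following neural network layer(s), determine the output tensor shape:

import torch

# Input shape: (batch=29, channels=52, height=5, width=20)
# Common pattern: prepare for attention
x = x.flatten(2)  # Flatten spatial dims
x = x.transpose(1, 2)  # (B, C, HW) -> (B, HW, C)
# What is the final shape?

Input shape: (29, 52, 5, 20)
  -> after flatten(2): (29, 52, 100)
Output shape: (29, 100, 52)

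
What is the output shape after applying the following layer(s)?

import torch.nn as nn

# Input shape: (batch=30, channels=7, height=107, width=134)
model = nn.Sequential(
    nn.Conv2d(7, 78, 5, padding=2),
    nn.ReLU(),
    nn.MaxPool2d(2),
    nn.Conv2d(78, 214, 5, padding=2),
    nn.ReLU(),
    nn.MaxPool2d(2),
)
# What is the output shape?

Input shape: (30, 7, 107, 134)
  -> after first Conv2d: (30, 78, 107, 134)
  -> after first MaxPool2d: (30, 78, 53, 67)
  -> after second Conv2d: (30, 214, 53, 67)
Output shape: (30, 214, 26, 33)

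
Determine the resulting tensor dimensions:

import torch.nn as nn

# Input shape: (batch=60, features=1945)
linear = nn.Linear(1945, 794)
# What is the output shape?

Input shape: (60, 1945)
Output shape: (60, 794)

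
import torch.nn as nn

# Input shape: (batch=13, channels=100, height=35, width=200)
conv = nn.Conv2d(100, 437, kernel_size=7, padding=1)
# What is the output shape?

Input shape: (13, 100, 35, 200)
Output shape: (13, 437, 31, 196)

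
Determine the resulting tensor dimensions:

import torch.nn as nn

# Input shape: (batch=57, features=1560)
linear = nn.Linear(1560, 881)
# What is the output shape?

Input shape: (57, 1560)
Output shape: (57, 881)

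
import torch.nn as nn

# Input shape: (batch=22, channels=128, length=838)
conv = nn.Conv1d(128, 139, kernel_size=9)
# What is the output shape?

Input shape: (22, 128, 838)
Output shape: (22, 139, 830)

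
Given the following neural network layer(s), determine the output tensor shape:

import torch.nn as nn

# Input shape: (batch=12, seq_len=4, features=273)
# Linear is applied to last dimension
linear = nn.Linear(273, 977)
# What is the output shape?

Input shape: (12, 4, 273)
Output shape: (12, 4, 977)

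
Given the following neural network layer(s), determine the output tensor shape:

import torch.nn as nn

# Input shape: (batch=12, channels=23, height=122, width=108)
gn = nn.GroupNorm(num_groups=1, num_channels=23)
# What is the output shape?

Input shape: (12, 23, 122, 108)
Output shape: (12, 23, 122, 108)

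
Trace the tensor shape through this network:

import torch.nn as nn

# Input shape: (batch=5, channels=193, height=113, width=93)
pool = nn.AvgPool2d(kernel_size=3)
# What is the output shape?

Input shape: (5, 193, 113, 93)
Output shape: (5, 193, 37, 31)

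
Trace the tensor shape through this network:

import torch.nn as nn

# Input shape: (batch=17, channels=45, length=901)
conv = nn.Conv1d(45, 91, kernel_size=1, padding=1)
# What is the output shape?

Input shape: (17, 45, 901)
Output shape: (17, 91, 903)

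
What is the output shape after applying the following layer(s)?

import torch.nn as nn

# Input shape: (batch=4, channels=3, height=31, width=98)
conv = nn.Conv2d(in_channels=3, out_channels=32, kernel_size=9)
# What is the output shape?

Input shape: (4, 3, 31, 98)
Output shape: (4, 32, 23, 90)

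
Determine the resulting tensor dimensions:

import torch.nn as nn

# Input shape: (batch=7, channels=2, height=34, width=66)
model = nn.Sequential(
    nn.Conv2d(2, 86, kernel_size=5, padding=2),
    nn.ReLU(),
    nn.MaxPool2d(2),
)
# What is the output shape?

Input shape: (7, 2, 34, 66)
  -> after Conv2d: (7, 86, 34, 66)
  -> after ReLU: (7, 86, 34, 66)
Output shape: (7, 86, 17, 33)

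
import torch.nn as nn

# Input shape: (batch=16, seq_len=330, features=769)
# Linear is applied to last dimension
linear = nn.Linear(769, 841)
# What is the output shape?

Input shape: (16, 330, 769)
Output shape: (16, 330, 841)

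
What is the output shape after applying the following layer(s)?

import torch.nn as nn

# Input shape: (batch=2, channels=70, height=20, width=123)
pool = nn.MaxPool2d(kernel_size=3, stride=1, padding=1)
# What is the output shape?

Input shape: (2, 70, 20, 123)
Output shape: (2, 70, 20, 123)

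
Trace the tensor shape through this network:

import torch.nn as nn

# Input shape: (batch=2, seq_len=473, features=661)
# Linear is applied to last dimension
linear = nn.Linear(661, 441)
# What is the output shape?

Input shape: (2, 473, 661)
Output shape: (2, 473, 441)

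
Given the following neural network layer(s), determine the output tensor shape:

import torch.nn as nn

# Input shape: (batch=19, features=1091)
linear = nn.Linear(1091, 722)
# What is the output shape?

Input shape: (19, 1091)
Output shape: (19, 722)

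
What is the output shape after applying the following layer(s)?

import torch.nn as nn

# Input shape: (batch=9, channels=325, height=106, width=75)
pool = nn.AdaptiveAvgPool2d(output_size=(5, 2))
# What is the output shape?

Input shape: (9, 325, 106, 75)
Output shape: (9, 325, 5, 2)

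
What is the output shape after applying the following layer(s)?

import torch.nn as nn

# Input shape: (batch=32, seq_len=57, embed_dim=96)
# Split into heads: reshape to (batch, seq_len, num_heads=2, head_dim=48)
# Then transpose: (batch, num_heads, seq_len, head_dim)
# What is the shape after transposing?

Input shape: (32, 57, 96)
  -> after reshape: (32, 57, 2, 48)
Output shape: (32, 2, 57, 48)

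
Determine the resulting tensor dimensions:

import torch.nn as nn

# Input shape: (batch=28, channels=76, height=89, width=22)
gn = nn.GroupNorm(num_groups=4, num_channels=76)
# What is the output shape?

Input shape: (28, 76, 89, 22)
Output shape: (28, 76, 89, 22)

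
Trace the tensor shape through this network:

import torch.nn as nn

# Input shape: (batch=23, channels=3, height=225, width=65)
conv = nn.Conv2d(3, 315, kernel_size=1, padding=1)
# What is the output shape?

Input shape: (23, 3, 225, 65)
Output shape: (23, 315, 227, 67)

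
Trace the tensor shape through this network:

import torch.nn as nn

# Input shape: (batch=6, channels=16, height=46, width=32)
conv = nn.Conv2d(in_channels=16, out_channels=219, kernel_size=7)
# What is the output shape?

Input shape: (6, 16, 46, 32)
Output shape: (6, 219, 40, 26)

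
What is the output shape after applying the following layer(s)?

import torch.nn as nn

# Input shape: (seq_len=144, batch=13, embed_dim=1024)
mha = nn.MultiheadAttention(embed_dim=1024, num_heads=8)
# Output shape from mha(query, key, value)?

Input shape: (144, 13, 1024)
Output shape: (144, 13, 1024)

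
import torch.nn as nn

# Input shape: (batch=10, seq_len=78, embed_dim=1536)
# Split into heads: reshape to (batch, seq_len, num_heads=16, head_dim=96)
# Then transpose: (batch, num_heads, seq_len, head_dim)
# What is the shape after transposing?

Input shape: (10, 78, 1536)
  -> after reshape: (10, 78, 16, 96)
Output shape: (10, 16, 78, 96)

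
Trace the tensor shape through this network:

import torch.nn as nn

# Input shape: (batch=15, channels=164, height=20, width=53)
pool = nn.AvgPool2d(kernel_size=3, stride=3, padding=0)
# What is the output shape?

Input shape: (15, 164, 20, 53)
Output shape: (15, 164, 6, 17)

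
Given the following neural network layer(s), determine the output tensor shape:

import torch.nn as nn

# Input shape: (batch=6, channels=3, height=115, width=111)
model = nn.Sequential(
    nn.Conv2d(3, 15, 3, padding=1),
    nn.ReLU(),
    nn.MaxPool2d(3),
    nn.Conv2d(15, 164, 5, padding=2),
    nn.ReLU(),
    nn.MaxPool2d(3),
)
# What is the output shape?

Input shape: (6, 3, 115, 111)
  -> after first Conv2d: (6, 15, 115, 111)
  -> after first MaxPool2d: (6, 15, 38, 37)
  -> after second Conv2d: (6, 164, 38, 37)
Output shape: (6, 164, 12, 12)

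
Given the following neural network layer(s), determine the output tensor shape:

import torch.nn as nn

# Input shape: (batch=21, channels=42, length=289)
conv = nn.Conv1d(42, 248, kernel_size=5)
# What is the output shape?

Input shape: (21, 42, 289)
Output shape: (21, 248, 285)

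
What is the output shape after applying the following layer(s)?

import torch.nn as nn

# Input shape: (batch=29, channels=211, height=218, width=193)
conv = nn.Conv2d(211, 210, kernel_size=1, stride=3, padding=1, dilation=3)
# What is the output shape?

Input shape: (29, 211, 218, 193)
Output shape: (29, 210, 74, 65)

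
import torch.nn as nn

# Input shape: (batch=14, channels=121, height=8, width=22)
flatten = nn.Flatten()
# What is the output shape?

Input shape: (14, 121, 8, 22)
Output shape: (14, 21296)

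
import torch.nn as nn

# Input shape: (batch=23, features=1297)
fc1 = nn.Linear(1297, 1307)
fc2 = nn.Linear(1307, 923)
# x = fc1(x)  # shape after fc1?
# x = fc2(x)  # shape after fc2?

Input shape: (23, 1297)
  -> after fc1: (23, 1307)
Output shape: (23, 923)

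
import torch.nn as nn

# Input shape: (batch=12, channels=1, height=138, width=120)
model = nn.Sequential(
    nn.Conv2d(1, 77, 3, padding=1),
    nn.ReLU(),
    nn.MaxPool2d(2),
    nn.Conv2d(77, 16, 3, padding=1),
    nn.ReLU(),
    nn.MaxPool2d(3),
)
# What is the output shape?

Input shape: (12, 1, 138, 120)
  -> after first Conv2d: (12, 77, 138, 120)
  -> after first MaxPool2d: (12, 77, 69, 60)
  -> after second Conv2d: (12, 16, 69, 60)
Output shape: (12, 16, 23, 20)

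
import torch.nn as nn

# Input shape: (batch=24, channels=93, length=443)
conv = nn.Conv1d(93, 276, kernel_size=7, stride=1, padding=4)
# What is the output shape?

Input shape: (24, 93, 443)
Output shape: (24, 276, 445)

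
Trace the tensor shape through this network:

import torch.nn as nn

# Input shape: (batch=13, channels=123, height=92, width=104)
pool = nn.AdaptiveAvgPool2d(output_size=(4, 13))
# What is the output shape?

Input shape: (13, 123, 92, 104)
Output shape: (13, 123, 4, 13)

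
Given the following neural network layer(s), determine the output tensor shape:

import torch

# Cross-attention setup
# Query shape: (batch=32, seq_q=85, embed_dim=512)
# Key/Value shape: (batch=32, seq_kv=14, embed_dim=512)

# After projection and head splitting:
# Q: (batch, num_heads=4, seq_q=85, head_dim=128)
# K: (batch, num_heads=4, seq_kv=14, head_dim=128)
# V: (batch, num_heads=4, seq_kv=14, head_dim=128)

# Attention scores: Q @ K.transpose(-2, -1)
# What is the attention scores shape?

Input shape: (32, 85, 512)
Output shape: (32, 4, 85, 14)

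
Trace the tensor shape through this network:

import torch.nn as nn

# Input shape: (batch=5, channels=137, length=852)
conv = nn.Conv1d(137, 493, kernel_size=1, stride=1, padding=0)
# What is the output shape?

Input shape: (5, 137, 852)
Output shape: (5, 493, 852)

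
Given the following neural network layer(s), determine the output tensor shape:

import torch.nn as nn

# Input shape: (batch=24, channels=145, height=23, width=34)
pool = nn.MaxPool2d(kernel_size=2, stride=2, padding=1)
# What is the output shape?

Input shape: (24, 145, 23, 34)
Output shape: (24, 145, 12, 18)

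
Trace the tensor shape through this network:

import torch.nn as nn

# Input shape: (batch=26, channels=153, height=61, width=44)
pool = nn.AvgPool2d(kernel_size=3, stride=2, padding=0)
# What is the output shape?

Input shape: (26, 153, 61, 44)
Output shape: (26, 153, 30, 21)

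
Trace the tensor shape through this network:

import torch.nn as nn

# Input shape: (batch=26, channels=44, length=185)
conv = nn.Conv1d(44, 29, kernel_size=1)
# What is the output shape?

Input shape: (26, 44, 185)
Output shape: (26, 29, 185)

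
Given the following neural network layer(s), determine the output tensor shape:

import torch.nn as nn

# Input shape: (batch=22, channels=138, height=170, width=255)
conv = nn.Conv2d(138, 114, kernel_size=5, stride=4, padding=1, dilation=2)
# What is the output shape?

Input shape: (22, 138, 170, 255)
Output shape: (22, 114, 41, 63)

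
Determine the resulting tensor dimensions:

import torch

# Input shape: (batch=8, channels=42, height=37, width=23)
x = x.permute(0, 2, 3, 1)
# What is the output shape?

Input shape: (8, 42, 37, 23)
Output shape: (8, 37, 23, 42)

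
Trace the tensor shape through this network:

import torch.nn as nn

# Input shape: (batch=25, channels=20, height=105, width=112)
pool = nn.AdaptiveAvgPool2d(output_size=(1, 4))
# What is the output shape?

Input shape: (25, 20, 105, 112)
Output shape: (25, 20, 1, 4)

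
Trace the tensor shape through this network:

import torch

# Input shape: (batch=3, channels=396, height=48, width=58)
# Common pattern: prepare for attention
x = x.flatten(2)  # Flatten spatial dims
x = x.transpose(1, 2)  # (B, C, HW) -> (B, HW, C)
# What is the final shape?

Input shape: (3, 396, 48, 58)
  -> after flatten(2): (3, 396, 2784)
Output shape: (3, 2784, 396)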